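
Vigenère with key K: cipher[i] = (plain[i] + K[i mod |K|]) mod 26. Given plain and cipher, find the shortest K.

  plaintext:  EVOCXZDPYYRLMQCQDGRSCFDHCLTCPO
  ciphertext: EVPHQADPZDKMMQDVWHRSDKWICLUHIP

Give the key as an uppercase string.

  i= 0: E-E =  0 → A
  i= 1: V-V =  0 → A
  i= 2: P-O =  1 → B
  i= 3: H-C =  5 → F
  i= 4: Q-X = 19 → T
  i= 5: A-Z =  1 → B
  i= 6: D-D =  0 → A
  i= 7: P-P =  0 → A
  i= 8: Z-Y =  1 → B
  i= 9: D-Y =  5 → F
  i=10: K-R = 19 → T
  i=11: M-L =  1 → B
  i=12: M-M =  0 → A
  i=13: Q-Q =  0 → A
  i=14: D-C =  1 → B
  i=15: V-Q =  5 → F
  i=16: W-D = 19 → T
  i=17: H-G =  1 → B
  i=18: R-R =  0 → A
  i=19: S-S =  0 → A
  i=20: D-C =  1 → B
  i=21: K-F =  5 → F
  i=22: W-D = 19 → T
  i=23: I-H =  1 → B
  i=24: C-C =  0 → A
  i=25: L-L =  0 → A
  i=26: U-T =  1 → B
  i=27: H-C =  5 → F
  i=28: I-P = 19 → T
  i=29: P-O =  1 → B
  shifts repeat with period 6: AABFTB

AABFTB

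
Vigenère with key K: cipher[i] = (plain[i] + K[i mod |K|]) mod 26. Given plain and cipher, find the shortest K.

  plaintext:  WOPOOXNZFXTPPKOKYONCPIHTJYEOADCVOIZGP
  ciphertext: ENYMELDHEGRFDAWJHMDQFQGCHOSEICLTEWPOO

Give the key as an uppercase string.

IZJYQOQ

  i= 0: E-W =  8 → I
  i= 1: N-O = 25 → Z
  i= 2: Y-P =  9 → J
  i= 3: M-O = 24 → Y
  i= 4: E-O = 16 → Q
  i= 5: L-X = 14 → O
  i= 6: D-N = 16 → Q
  i= 7: H-Z =  8 → I
  i= 8: E-F = 25 → Z
  i= 9: G-X =  9 → J
  i=10: R-T = 24 → Y
  i=11: F-P = 16 → Q
  i=12: D-P = 14 → O
  i=13: A-K = 16 → Q
  i=14: W-O =  8 → I
  i=15: J-K = 25 → Z
  i=16: H-Y =  9 → J
  i=17: M-O = 24 → Y
  i=18: D-N = 16 → Q
  i=19: Q-C = 14 → O
  i=20: F-P = 16 → Q
  i=21: Q-I =  8 → I
  i=22: G-H = 25 → Z
  i=23: C-T =  9 → J
  i=24: H-J = 24 → Y
  i=25: O-Y = 16 → Q
  i=26: S-E = 14 → O
  i=27: E-O = 16 → Q
  i=28: I-A =  8 → I
  i=29: C-D = 25 → Z
  i=30: L-C =  9 → J
  i=31: T-V = 24 → Y
  i=32: E-O = 16 → Q
  i=33: W-I = 14 → O
  i=34: P-Z = 16 → Q
  i=35: O-G =  8 → I
  i=36: O-P = 25 → Z
  shifts repeat with period 7: IZJYQOQ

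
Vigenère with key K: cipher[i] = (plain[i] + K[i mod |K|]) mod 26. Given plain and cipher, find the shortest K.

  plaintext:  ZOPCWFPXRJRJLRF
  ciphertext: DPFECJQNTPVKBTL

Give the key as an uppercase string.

EBQCG

  i= 0: D-Z =  4 → E
  i= 1: P-O =  1 → B
  i= 2: F-P = 16 → Q
  i= 3: E-C =  2 → C
  i= 4: C-W =  6 → G
  i= 5: J-F =  4 → E
  i= 6: Q-P =  1 → B
  i= 7: N-X = 16 → Q
  i= 8: T-R =  2 → C
  i= 9: P-J =  6 → G
  i=10: V-R =  4 → E
  i=11: K-J =  1 → B
  i=12: B-L = 16 → Q
  i=13: T-R =  2 → C
  i=14: L-F =  6 → G
  shifts repeat with period 5: EBQCG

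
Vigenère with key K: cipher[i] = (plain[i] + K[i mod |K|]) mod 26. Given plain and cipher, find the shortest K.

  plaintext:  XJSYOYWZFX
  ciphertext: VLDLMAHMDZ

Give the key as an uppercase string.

YCLN

  i= 0: V-X = 24 → Y
  i= 1: L-J =  2 → C
  i= 2: D-S = 11 → L
  i= 3: L-Y = 13 → N
  i= 4: M-O = 24 → Y
  i= 5: A-Y =  2 → C
  i= 6: H-W = 11 → L
  i= 7: M-Z = 13 → N
  i= 8: D-F = 24 → Y
  i= 9: Z-X =  2 → C
  shifts repeat with period 4: YCLN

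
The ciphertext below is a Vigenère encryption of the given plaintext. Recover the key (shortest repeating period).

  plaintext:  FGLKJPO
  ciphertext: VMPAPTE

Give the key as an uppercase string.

QGE

  i= 0: V-F = 16 → Q
  i= 1: M-G =  6 → G
  i= 2: P-L =  4 → E
  i= 3: A-K = 16 → Q
  i= 4: P-J =  6 → G
  i= 5: T-P =  4 → E
  i= 6: E-O = 16 → Q
  shifts repeat with period 3: QGE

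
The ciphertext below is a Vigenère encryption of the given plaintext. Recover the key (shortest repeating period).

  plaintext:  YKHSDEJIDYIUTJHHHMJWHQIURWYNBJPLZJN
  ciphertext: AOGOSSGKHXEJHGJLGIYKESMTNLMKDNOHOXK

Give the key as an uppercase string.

CEZWPOX

  i= 0: A-Y =  2 → C
  i= 1: O-K =  4 → E
  i= 2: G-H = 25 → Z
  i= 3: O-S = 22 → W
  i= 4: S-D = 15 → P
  i= 5: S-E = 14 → O
  i= 6: G-J = 23 → X
  i= 7: K-I =  2 → C
  i= 8: H-D =  4 → E
  i= 9: X-Y = 25 → Z
  i=10: E-I = 22 → W
  i=11: J-U = 15 → P
  i=12: H-T = 14 → O
  i=13: G-J = 23 → X
  i=14: J-H =  2 → C
  i=15: L-H =  4 → E
  i=16: G-H = 25 → Z
  i=17: I-M = 22 → W
  i=18: Y-J = 15 → P
  i=19: K-W = 14 → O
  i=20: E-H = 23 → X
  i=21: S-Q =  2 → C
  i=22: M-I =  4 → E
  i=23: T-U = 25 → Z
  i=24: N-R = 22 → W
  i=25: L-W = 15 → P
  i=26: M-Y = 14 → O
  i=27: K-N = 23 → X
  i=28: D-B =  2 → C
  i=29: N-J =  4 → E
  i=30: O-P = 25 → Z
  i=31: H-L = 22 → W
  i=32: O-Z = 15 → P
  i=33: X-J = 14 → O
  i=34: K-N = 23 → X
  shifts repeat with period 7: CEZWPOX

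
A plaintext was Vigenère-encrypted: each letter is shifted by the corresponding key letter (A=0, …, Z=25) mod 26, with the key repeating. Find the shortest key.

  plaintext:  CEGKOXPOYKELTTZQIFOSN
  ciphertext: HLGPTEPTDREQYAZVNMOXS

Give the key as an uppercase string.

FHAF

  i= 0: H-C =  5 → F
  i= 1: L-E =  7 → H
  i= 2: G-G =  0 → A
  i= 3: P-K =  5 → F
  i= 4: T-O =  5 → F
  i= 5: E-X =  7 → H
  i= 6: P-P =  0 → A
  i= 7: T-O =  5 → F
  i= 8: D-Y =  5 → F
  i= 9: R-K =  7 → H
  i=10: E-E =  0 → A
  i=11: Q-L =  5 → F
  i=12: Y-T =  5 → F
  i=13: A-T =  7 → H
  i=14: Z-Z =  0 → A
  i=15: V-Q =  5 → F
  i=16: N-I =  5 → F
  i=17: M-F =  7 → H
  i=18: O-O =  0 → A
  i=19: X-S =  5 → F
  i=20: S-N =  5 → F
  shifts repeat with period 4: FHAF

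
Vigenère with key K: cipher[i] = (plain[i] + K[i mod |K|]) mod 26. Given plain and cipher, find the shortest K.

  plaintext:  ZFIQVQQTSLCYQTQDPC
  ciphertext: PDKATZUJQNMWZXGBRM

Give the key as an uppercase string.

QYCKYJE

  i= 0: P-Z = 16 → Q
  i= 1: D-F = 24 → Y
  i= 2: K-I =  2 → C
  i= 3: A-Q = 10 → K
  i= 4: T-V = 24 → Y
  i= 5: Z-Q =  9 → J
  i= 6: U-Q =  4 → E
  i= 7: J-T = 16 → Q
  i= 8: Q-S = 24 → Y
  i= 9: N-L =  2 → C
  i=10: M-C = 10 → K
  i=11: W-Y = 24 → Y
  i=12: Z-Q =  9 → J
  i=13: X-T =  4 → E
  i=14: G-Q = 16 → Q
  i=15: B-D = 24 → Y
  i=16: R-P =  2 → C
  i=17: M-C = 10 → K
  shifts repeat with period 7: QYCKYJE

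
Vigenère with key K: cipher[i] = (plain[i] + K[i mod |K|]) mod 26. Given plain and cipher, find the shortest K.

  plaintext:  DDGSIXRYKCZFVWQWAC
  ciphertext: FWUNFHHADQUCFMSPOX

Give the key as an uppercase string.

CTOVXKQ

  i= 0: F-D =  2 → C
  i= 1: W-D = 19 → T
  i= 2: U-G = 14 → O
  i= 3: N-S = 21 → V
  i= 4: F-I = 23 → X
  i= 5: H-X = 10 → K
  i= 6: H-R = 16 → Q
  i= 7: A-Y =  2 → C
  i= 8: D-K = 19 → T
  i= 9: Q-C = 14 → O
  i=10: U-Z = 21 → V
  i=11: C-F = 23 → X
  i=12: F-V = 10 → K
  i=13: M-W = 16 → Q
  i=14: S-Q =  2 → C
  i=15: P-W = 19 → T
  i=16: O-A = 14 → O
  i=17: X-C = 21 → V
  shifts repeat with period 7: CTOVXKQ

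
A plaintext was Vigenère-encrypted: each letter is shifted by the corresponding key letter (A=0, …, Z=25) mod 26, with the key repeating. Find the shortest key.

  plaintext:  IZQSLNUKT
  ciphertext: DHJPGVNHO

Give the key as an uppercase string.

VITX

  i= 0: D-I = 21 → V
  i= 1: H-Z =  8 → I
  i= 2: J-Q = 19 → T
  i= 3: P-S = 23 → X
  i= 4: G-L = 21 → V
  i= 5: V-N =  8 → I
  i= 6: N-U = 19 → T
  i= 7: H-K = 23 → X
  i= 8: O-T = 21 → V
  shifts repeat with period 4: VITX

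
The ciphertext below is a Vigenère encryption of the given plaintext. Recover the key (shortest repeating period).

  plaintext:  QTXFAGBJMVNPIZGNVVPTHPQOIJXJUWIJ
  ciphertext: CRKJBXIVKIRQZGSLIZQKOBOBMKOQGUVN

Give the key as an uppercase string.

  i= 0: C-Q = 12 → M
  i= 1: R-T = 24 → Y
  i= 2: K-X = 13 → N
  i= 3: J-F =  4 → E
  i= 4: B-A =  1 → B
  i= 5: X-G = 17 → R
  i= 6: I-B =  7 → H
  i= 7: V-J = 12 → M
  i= 8: K-M = 24 → Y
  i= 9: I-V = 13 → N
  i=10: R-N =  4 → E
  i=11: Q-P =  1 → B
  i=12: Z-I = 17 → R
  i=13: G-Z =  7 → H
  i=14: S-G = 12 → M
  i=15: L-N = 24 → Y
  i=16: I-V = 13 → N
  i=17: Z-V =  4 → E
  i=18: Q-P =  1 → B
  i=19: K-T = 17 → R
  i=20: O-H =  7 → H
  i=21: B-P = 12 → M
  i=22: O-Q = 24 → Y
  i=23: B-O = 13 → N
  i=24: M-I =  4 → E
  i=25: K-J =  1 → B
  i=26: O-X = 17 → R
  i=27: Q-J =  7 → H
  i=28: G-U = 12 → M
  i=29: U-W = 24 → Y
  i=30: V-I = 13 → N
  i=31: N-J =  4 → E
  shifts repeat with period 7: MYNEBRH

MYNEBRH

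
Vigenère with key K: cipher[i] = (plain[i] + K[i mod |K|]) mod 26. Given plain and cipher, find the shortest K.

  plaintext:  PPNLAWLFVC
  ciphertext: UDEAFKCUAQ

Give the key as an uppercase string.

FORP

  i= 0: U-P =  5 → F
  i= 1: D-P = 14 → O
  i= 2: E-N = 17 → R
  i= 3: A-L = 15 → P
  i= 4: F-A =  5 → F
  i= 5: K-W = 14 → O
  i= 6: C-L = 17 → R
  i= 7: U-F = 15 → P
  i= 8: A-V =  5 → F
  i= 9: Q-C = 14 → O
  shifts repeat with period 4: FORP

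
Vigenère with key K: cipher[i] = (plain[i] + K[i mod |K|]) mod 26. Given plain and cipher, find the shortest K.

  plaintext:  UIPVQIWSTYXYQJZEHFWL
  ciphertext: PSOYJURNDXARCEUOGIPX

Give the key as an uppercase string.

  i= 0: P-U = 21 → V
  i= 1: S-I = 10 → K
  i= 2: O-P = 25 → Z
  i= 3: Y-V =  3 → D
  i= 4: J-Q = 19 → T
  i= 5: U-I = 12 → M
  i= 6: R-W = 21 → V
  i= 7: N-S = 21 → V
  i= 8: D-T = 10 → K
  i= 9: X-Y = 25 → Z
  i=10: A-X =  3 → D
  i=11: R-Y = 19 → T
  i=12: C-Q = 12 → M
  i=13: E-J = 21 → V
  i=14: U-Z = 21 → V
  i=15: O-E = 10 → K
  i=16: G-H = 25 → Z
  i=17: I-F =  3 → D
  i=18: P-W = 19 → T
  i=19: X-L = 12 → M
  shifts repeat with period 7: VKZDTMV

VKZDTMV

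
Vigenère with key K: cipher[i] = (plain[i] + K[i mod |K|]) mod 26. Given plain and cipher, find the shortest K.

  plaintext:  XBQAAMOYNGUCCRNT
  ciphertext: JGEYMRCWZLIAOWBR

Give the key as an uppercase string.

MFOY

  i= 0: J-X = 12 → M
  i= 1: G-B =  5 → F
  i= 2: E-Q = 14 → O
  i= 3: Y-A = 24 → Y
  i= 4: M-A = 12 → M
  i= 5: R-M =  5 → F
  i= 6: C-O = 14 → O
  i= 7: W-Y = 24 → Y
  i= 8: Z-N = 12 → M
  i= 9: L-G =  5 → F
  i=10: I-U = 14 → O
  i=11: A-C = 24 → Y
  i=12: O-C = 12 → M
  i=13: W-R =  5 → F
  i=14: B-N = 14 → O
  i=15: R-T = 24 → Y
  shifts repeat with period 4: MFOY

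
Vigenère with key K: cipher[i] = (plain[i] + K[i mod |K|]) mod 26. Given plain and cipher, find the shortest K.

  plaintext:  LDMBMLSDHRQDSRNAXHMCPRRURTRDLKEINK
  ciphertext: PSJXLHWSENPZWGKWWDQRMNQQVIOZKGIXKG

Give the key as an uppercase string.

EPXWZW

  i= 0: P-L =  4 → E
  i= 1: S-D = 15 → P
  i= 2: J-M = 23 → X
  i= 3: X-B = 22 → W
  i= 4: L-M = 25 → Z
  i= 5: H-L = 22 → W
  i= 6: W-S =  4 → E
  i= 7: S-D = 15 → P
  i= 8: E-H = 23 → X
  i= 9: N-R = 22 → W
  i=10: P-Q = 25 → Z
  i=11: Z-D = 22 → W
  i=12: W-S =  4 → E
  i=13: G-R = 15 → P
  i=14: K-N = 23 → X
  i=15: W-A = 22 → W
  i=16: W-X = 25 → Z
  i=17: D-H = 22 → W
  i=18: Q-M =  4 → E
  i=19: R-C = 15 → P
  i=20: M-P = 23 → X
  i=21: N-R = 22 → W
  i=22: Q-R = 25 → Z
  i=23: Q-U = 22 → W
  i=24: V-R =  4 → E
  i=25: I-T = 15 → P
  i=26: O-R = 23 → X
  i=27: Z-D = 22 → W
  i=28: K-L = 25 → Z
  i=29: G-K = 22 → W
  i=30: I-E =  4 → E
  i=31: X-I = 15 → P
  i=32: K-N = 23 → X
  i=33: G-K = 22 → W
  shifts repeat with period 6: EPXWZW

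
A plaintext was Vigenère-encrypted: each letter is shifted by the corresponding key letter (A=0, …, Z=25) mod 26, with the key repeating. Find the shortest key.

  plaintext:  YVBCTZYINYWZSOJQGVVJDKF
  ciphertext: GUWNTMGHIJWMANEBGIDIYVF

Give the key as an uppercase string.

  i= 0: G-Y =  8 → I
  i= 1: U-V = 25 → Z
  i= 2: W-B = 21 → V
  i= 3: N-C = 11 → L
  i= 4: T-T =  0 → A
  i= 5: M-Z = 13 → N
  i= 6: G-Y =  8 → I
  i= 7: H-I = 25 → Z
  i= 8: I-N = 21 → V
  i= 9: J-Y = 11 → L
  i=10: W-W =  0 → A
  i=11: M-Z = 13 → N
  i=12: A-S =  8 → I
  i=13: N-O = 25 → Z
  i=14: E-J = 21 → V
  i=15: B-Q = 11 → L
  i=16: G-G =  0 → A
  i=17: I-V = 13 → N
  i=18: D-V =  8 → I
  i=19: I-J = 25 → Z
  i=20: Y-D = 21 → V
  i=21: V-K = 11 → L
  i=22: F-F =  0 → A
  shifts repeat with period 6: IZVLAN

IZVLAN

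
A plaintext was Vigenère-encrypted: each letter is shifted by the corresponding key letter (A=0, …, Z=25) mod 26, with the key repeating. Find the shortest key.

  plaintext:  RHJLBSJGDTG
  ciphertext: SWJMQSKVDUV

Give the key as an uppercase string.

BPA

  i= 0: S-R =  1 → B
  i= 1: W-H = 15 → P
  i= 2: J-J =  0 → A
  i= 3: M-L =  1 → B
  i= 4: Q-B = 15 → P
  i= 5: S-S =  0 → A
  i= 6: K-J =  1 → B
  i= 7: V-G = 15 → P
  i= 8: D-D =  0 → A
  i= 9: U-T =  1 → B
  i=10: V-G = 15 → P
  shifts repeat with period 3: BPA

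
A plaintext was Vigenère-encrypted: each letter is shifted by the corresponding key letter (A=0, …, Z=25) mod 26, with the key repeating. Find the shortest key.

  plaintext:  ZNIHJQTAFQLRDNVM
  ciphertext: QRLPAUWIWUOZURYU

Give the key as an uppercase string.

  i= 0: Q-Z = 17 → R
  i= 1: R-N =  4 → E
  i= 2: L-I =  3 → D
  i= 3: P-H =  8 → I
  i= 4: A-J = 17 → R
  i= 5: U-Q =  4 → E
  i= 6: W-T =  3 → D
  i= 7: I-A =  8 → I
  i= 8: W-F = 17 → R
  i= 9: U-Q =  4 → E
  i=10: O-L =  3 → D
  i=11: Z-R =  8 → I
  i=12: U-D = 17 → R
  i=13: R-N =  4 → E
  i=14: Y-V =  3 → D
  i=15: U-M =  8 → I
  shifts repeat with period 4: REDI

REDI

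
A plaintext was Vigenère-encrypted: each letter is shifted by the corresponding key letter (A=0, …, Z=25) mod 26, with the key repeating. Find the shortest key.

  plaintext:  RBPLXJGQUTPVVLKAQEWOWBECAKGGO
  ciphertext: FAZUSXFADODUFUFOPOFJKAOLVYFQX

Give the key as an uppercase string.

OZKJV

  i= 0: F-R = 14 → O
  i= 1: A-B = 25 → Z
  i= 2: Z-P = 10 → K
  i= 3: U-L =  9 → J
  i= 4: S-X = 21 → V
  i= 5: X-J = 14 → O
  i= 6: F-G = 25 → Z
  i= 7: A-Q = 10 → K
  i= 8: D-U =  9 → J
  i= 9: O-T = 21 → V
  i=10: D-P = 14 → O
  i=11: U-V = 25 → Z
  i=12: F-V = 10 → K
  i=13: U-L =  9 → J
  i=14: F-K = 21 → V
  i=15: O-A = 14 → O
  i=16: P-Q = 25 → Z
  i=17: O-E = 10 → K
  i=18: F-W =  9 → J
  i=19: J-O = 21 → V
  i=20: K-W = 14 → O
  i=21: A-B = 25 → Z
  i=22: O-E = 10 → K
  i=23: L-C =  9 → J
  i=24: V-A = 21 → V
  i=25: Y-K = 14 → O
  i=26: F-G = 25 → Z
  i=27: Q-G = 10 → K
  i=28: X-O =  9 → J
  shifts repeat with period 5: OZKJV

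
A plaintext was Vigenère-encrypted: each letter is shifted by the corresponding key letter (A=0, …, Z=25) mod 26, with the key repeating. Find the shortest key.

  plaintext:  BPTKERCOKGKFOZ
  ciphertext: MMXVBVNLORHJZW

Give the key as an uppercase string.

LXE

  i= 0: M-B = 11 → L
  i= 1: M-P = 23 → X
  i= 2: X-T =  4 → E
  i= 3: V-K = 11 → L
  i= 4: B-E = 23 → X
  i= 5: V-R =  4 → E
  i= 6: N-C = 11 → L
  i= 7: L-O = 23 → X
  i= 8: O-K =  4 → E
  i= 9: R-G = 11 → L
  i=10: H-K = 23 → X
  i=11: J-F =  4 → E
  i=12: Z-O = 11 → L
  i=13: W-Z = 23 → X
  shifts repeat with period 3: LXE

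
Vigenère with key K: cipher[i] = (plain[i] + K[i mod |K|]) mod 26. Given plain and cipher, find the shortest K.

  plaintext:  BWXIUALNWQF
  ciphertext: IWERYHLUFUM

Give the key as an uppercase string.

HAHJE

  i= 0: I-B =  7 → H
  i= 1: W-W =  0 → A
  i= 2: E-X =  7 → H
  i= 3: R-I =  9 → J
  i= 4: Y-U =  4 → E
  i= 5: H-A =  7 → H
  i= 6: L-L =  0 → A
  i= 7: U-N =  7 → H
  i= 8: F-W =  9 → J
  i= 9: U-Q =  4 → E
  i=10: M-F =  7 → H
  shifts repeat with period 5: HAHJE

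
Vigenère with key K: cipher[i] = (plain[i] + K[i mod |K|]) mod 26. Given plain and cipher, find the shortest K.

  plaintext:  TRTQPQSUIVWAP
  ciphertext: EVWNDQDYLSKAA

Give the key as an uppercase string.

LEDXOA

  i= 0: E-T = 11 → L
  i= 1: V-R =  4 → E
  i= 2: W-T =  3 → D
  i= 3: N-Q = 23 → X
  i= 4: D-P = 14 → O
  i= 5: Q-Q =  0 → A
  i= 6: D-S = 11 → L
  i= 7: Y-U =  4 → E
  i= 8: L-I =  3 → D
  i= 9: S-V = 23 → X
  i=10: K-W = 14 → O
  i=11: A-A =  0 → A
  i=12: A-P = 11 → L
  shifts repeat with period 6: LEDXOA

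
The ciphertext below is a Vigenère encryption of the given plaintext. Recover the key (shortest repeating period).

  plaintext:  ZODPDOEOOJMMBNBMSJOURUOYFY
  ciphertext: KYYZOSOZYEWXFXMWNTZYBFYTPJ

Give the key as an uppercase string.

LKVKLEK

  i= 0: K-Z = 11 → L
  i= 1: Y-O = 10 → K
  i= 2: Y-D = 21 → V
  i= 3: Z-P = 10 → K
  i= 4: O-D = 11 → L
  i= 5: S-O =  4 → E
  i= 6: O-E = 10 → K
  i= 7: Z-O = 11 → L
  i= 8: Y-O = 10 → K
  i= 9: E-J = 21 → V
  i=10: W-M = 10 → K
  i=11: X-M = 11 → L
  i=12: F-B =  4 → E
  i=13: X-N = 10 → K
  i=14: M-B = 11 → L
  i=15: W-M = 10 → K
  i=16: N-S = 21 → V
  i=17: T-J = 10 → K
  i=18: Z-O = 11 → L
  i=19: Y-U =  4 → E
  i=20: B-R = 10 → K
  i=21: F-U = 11 → L
  i=22: Y-O = 10 → K
  i=23: T-Y = 21 → V
  i=24: P-F = 10 → K
  i=25: J-Y = 11 → L
  shifts repeat with period 7: LKVKLEK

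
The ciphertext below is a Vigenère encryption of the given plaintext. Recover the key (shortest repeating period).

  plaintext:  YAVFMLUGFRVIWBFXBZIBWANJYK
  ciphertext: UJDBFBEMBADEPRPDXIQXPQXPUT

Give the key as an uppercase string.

  i= 0: U-Y = 22 → W
  i= 1: J-A =  9 → J
  i= 2: D-V =  8 → I
  i= 3: B-F = 22 → W
  i= 4: F-M = 19 → T
  i= 5: B-L = 16 → Q
  i= 6: E-U = 10 → K
  i= 7: M-G =  6 → G
  i= 8: B-F = 22 → W
  i= 9: A-R =  9 → J
  i=10: D-V =  8 → I
  i=11: E-I = 22 → W
  i=12: P-W = 19 → T
  i=13: R-B = 16 → Q
  i=14: P-F = 10 → K
  i=15: D-X =  6 → G
  i=16: X-B = 22 → W
  i=17: I-Z =  9 → J
  i=18: Q-I =  8 → I
  i=19: X-B = 22 → W
  i=20: P-W = 19 → T
  i=21: Q-A = 16 → Q
  i=22: X-N = 10 → K
  i=23: P-J =  6 → G
  i=24: U-Y = 22 → W
  i=25: T-K =  9 → J
  shifts repeat with period 8: WJIWTQKG

WJIWTQKG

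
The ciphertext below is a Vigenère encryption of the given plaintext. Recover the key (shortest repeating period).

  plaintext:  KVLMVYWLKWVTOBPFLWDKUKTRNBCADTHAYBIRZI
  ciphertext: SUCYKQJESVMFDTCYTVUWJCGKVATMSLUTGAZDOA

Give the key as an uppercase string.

  i= 0: S-K =  8 → I
  i= 1: U-V = 25 → Z
  i= 2: C-L = 17 → R
  i= 3: Y-M = 12 → M
  i= 4: K-V = 15 → P
  i= 5: Q-Y = 18 → S
  i= 6: J-W = 13 → N
  i= 7: E-L = 19 → T
  i= 8: S-K =  8 → I
  i= 9: V-W = 25 → Z
  i=10: M-V = 17 → R
  i=11: F-T = 12 → M
  i=12: D-O = 15 → P
  i=13: T-B = 18 → S
  i=14: C-P = 13 → N
  i=15: Y-F = 19 → T
  i=16: T-L =  8 → I
  i=17: V-W = 25 → Z
  i=18: U-D = 17 → R
  i=19: W-K = 12 → M
  i=20: J-U = 15 → P
  i=21: C-K = 18 → S
  i=22: G-T = 13 → N
  i=23: K-R = 19 → T
  i=24: V-N =  8 → I
  i=25: A-B = 25 → Z
  i=26: T-C = 17 → R
  i=27: M-A = 12 → M
  i=28: S-D = 15 → P
  i=29: L-T = 18 → S
  i=30: U-H = 13 → N
  i=31: T-A = 19 → T
  i=32: G-Y =  8 → I
  i=33: A-B = 25 → Z
  i=34: Z-I = 17 → R
  i=35: D-R = 12 → M
  i=36: O-Z = 15 → P
  i=37: A-I = 18 → S
  shifts repeat with period 8: IZRMPSNT

IZRMPSNT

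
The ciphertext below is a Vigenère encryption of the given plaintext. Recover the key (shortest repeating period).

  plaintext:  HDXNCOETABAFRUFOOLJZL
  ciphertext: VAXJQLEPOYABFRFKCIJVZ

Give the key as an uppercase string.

OXAW

  i= 0: V-H = 14 → O
  i= 1: A-D = 23 → X
  i= 2: X-X =  0 → A
  i= 3: J-N = 22 → W
  i= 4: Q-C = 14 → O
  i= 5: L-O = 23 → X
  i= 6: E-E =  0 → A
  i= 7: P-T = 22 → W
  i= 8: O-A = 14 → O
  i= 9: Y-B = 23 → X
  i=10: A-A =  0 → A
  i=11: B-F = 22 → W
  i=12: F-R = 14 → O
  i=13: R-U = 23 → X
  i=14: F-F =  0 → A
  i=15: K-O = 22 → W
  i=16: C-O = 14 → O
  i=17: I-L = 23 → X
  i=18: J-J =  0 → A
  i=19: V-Z = 22 → W
  i=20: Z-L = 14 → O
  shifts repeat with period 4: OXAW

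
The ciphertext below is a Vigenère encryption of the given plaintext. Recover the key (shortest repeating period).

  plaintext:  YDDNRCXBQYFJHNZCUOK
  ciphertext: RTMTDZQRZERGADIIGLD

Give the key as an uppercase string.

TQJGMX

  i= 0: R-Y = 19 → T
  i= 1: T-D = 16 → Q
  i= 2: M-D =  9 → J
  i= 3: T-N =  6 → G
  i= 4: D-R = 12 → M
  i= 5: Z-C = 23 → X
  i= 6: Q-X = 19 → T
  i= 7: R-B = 16 → Q
  i= 8: Z-Q =  9 → J
  i= 9: E-Y =  6 → G
  i=10: R-F = 12 → M
  i=11: G-J = 23 → X
  i=12: A-H = 19 → T
  i=13: D-N = 16 → Q
  i=14: I-Z =  9 → J
  i=15: I-C =  6 → G
  i=16: G-U = 12 → M
  i=17: L-O = 23 → X
  i=18: D-K = 19 → T
  shifts repeat with period 6: TQJGMX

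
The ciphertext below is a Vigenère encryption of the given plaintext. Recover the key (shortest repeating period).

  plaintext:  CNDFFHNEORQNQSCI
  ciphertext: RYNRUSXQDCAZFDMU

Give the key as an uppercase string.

  i= 0: R-C = 15 → P
  i= 1: Y-N = 11 → L
  i= 2: N-D = 10 → K
  i= 3: R-F = 12 → M
  i= 4: U-F = 15 → P
  i= 5: S-H = 11 → L
  i= 6: X-N = 10 → K
  i= 7: Q-E = 12 → M
  i= 8: D-O = 15 → P
  i= 9: C-R = 11 → L
  i=10: A-Q = 10 → K
  i=11: Z-N = 12 → M
  i=12: F-Q = 15 → P
  i=13: D-S = 11 → L
  i=14: M-C = 10 → K
  i=15: U-I = 12 → M
  shifts repeat with period 4: PLKM

PLKM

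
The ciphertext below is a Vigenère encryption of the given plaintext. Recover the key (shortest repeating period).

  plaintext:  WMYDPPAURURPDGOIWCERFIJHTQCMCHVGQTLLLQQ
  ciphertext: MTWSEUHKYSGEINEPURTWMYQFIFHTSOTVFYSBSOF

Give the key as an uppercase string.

  i= 0: M-W = 16 → Q
  i= 1: T-M =  7 → H
  i= 2: W-Y = 24 → Y
  i= 3: S-D = 15 → P
  i= 4: E-P = 15 → P
  i= 5: U-P =  5 → F
  i= 6: H-A =  7 → H
  i= 7: K-U = 16 → Q
  i= 8: Y-R =  7 → H
  i= 9: S-U = 24 → Y
  i=10: G-R = 15 → P
  i=11: E-P = 15 → P
  i=12: I-D =  5 → F
  i=13: N-G =  7 → H
  i=14: E-O = 16 → Q
  i=15: P-I =  7 → H
  i=16: U-W = 24 → Y
  i=17: R-C = 15 → P
  i=18: T-E = 15 → P
  i=19: W-R =  5 → F
  i=20: M-F =  7 → H
  i=21: Y-I = 16 → Q
  i=22: Q-J =  7 → H
  i=23: F-H = 24 → Y
  i=24: I-T = 15 → P
  i=25: F-Q = 15 → P
  i=26: H-C =  5 → F
  i=27: T-M =  7 → H
  i=28: S-C = 16 → Q
  i=29: O-H =  7 → H
  i=30: T-V = 24 → Y
  i=31: V-G = 15 → P
  i=32: F-Q = 15 → P
  i=33: Y-T =  5 → F
  i=34: S-L =  7 → H
  i=35: B-L = 16 → Q
  i=36: S-L =  7 → H
  i=37: O-Q = 24 → Y
  i=38: F-Q = 15 → P
  shifts repeat with period 7: QHYPPFH

QHYPPFH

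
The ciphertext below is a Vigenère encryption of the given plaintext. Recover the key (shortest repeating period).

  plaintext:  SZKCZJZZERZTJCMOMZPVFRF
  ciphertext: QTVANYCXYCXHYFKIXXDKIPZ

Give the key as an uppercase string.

  i= 0: Q-S = 24 → Y
  i= 1: T-Z = 20 → U
  i= 2: V-K = 11 → L
  i= 3: A-C = 24 → Y
  i= 4: N-Z = 14 → O
  i= 5: Y-J = 15 → P
  i= 6: C-Z =  3 → D
  i= 7: X-Z = 24 → Y
  i= 8: Y-E = 20 → U
  i= 9: C-R = 11 → L
  i=10: X-Z = 24 → Y
  i=11: H-T = 14 → O
  i=12: Y-J = 15 → P
  i=13: F-C =  3 → D
  i=14: K-M = 24 → Y
  i=15: I-O = 20 → U
  i=16: X-M = 11 → L
  i=17: X-Z = 24 → Y
  i=18: D-P = 14 → O
  i=19: K-V = 15 → P
  i=20: I-F =  3 → D
  i=21: P-R = 24 → Y
  i=22: Z-F = 20 → U
  shifts repeat with period 7: YULYOPD

YULYOPD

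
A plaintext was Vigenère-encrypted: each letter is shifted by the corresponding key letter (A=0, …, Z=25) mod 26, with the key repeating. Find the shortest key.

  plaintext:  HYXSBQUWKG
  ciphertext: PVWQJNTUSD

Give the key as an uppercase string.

IXZY

  i= 0: P-H =  8 → I
  i= 1: V-Y = 23 → X
  i= 2: W-X = 25 → Z
  i= 3: Q-S = 24 → Y
  i= 4: J-B =  8 → I
  i= 5: N-Q = 23 → X
  i= 6: T-U = 25 → Z
  i= 7: U-W = 24 → Y
  i= 8: S-K =  8 → I
  i= 9: D-G = 23 → X
  shifts repeat with period 4: IXZY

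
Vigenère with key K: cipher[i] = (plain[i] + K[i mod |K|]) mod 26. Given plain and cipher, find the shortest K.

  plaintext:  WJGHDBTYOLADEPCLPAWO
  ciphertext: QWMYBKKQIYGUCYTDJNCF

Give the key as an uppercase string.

  i= 0: Q-W = 20 → U
  i= 1: W-J = 13 → N
  i= 2: M-G =  6 → G
  i= 3: Y-H = 17 → R
  i= 4: B-D = 24 → Y
  i= 5: K-B =  9 → J
  i= 6: K-T = 17 → R
  i= 7: Q-Y = 18 → S
  i= 8: I-O = 20 → U
  i= 9: Y-L = 13 → N
  i=10: G-A =  6 → G
  i=11: U-D = 17 → R
  i=12: C-E = 24 → Y
  i=13: Y-P =  9 → J
  i=14: T-C = 17 → R
  i=15: D-L = 18 → S
  i=16: J-P = 20 → U
  i=17: N-A = 13 → N
  i=18: C-W =  6 → G
  i=19: F-O = 17 → R
  shifts repeat with period 8: UNGRYJRS

UNGRYJRS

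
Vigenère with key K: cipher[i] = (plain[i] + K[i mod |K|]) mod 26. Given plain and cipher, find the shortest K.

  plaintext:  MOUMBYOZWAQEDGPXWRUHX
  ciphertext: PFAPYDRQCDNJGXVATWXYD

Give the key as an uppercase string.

  i= 0: P-M =  3 → D
  i= 1: F-O = 17 → R
  i= 2: A-U =  6 → G
  i= 3: P-M =  3 → D
  i= 4: Y-B = 23 → X
  i= 5: D-Y =  5 → F
  i= 6: R-O =  3 → D
  i= 7: Q-Z = 17 → R
  i= 8: C-W =  6 → G
  i= 9: D-A =  3 → D
  i=10: N-Q = 23 → X
  i=11: J-E =  5 → F
  i=12: G-D =  3 → D
  i=13: X-G = 17 → R
  i=14: V-P =  6 → G
  i=15: A-X =  3 → D
  i=16: T-W = 23 → X
  i=17: W-R =  5 → F
  i=18: X-U =  3 → D
  i=19: Y-H = 17 → R
  i=20: D-X =  6 → G
  shifts repeat with period 6: DRGDXF

DRGDXF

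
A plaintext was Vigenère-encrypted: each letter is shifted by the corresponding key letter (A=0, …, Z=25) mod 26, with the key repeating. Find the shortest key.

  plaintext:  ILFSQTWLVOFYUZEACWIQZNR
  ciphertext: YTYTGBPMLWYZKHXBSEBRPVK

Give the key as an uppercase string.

QITB

  i= 0: Y-I = 16 → Q
  i= 1: T-L =  8 → I
  i= 2: Y-F = 19 → T
  i= 3: T-S =  1 → B
  i= 4: G-Q = 16 → Q
  i= 5: B-T =  8 → I
  i= 6: P-W = 19 → T
  i= 7: M-L =  1 → B
  i= 8: L-V = 16 → Q
  i= 9: W-O =  8 → I
  i=10: Y-F = 19 → T
  i=11: Z-Y =  1 → B
  i=12: K-U = 16 → Q
  i=13: H-Z =  8 → I
  i=14: X-E = 19 → T
  i=15: B-A =  1 → B
  i=16: S-C = 16 → Q
  i=17: E-W =  8 → I
  i=18: B-I = 19 → T
  i=19: R-Q =  1 → B
  i=20: P-Z = 16 → Q
  i=21: V-N =  8 → I
  i=22: K-R = 19 → T
  shifts repeat with period 4: QITB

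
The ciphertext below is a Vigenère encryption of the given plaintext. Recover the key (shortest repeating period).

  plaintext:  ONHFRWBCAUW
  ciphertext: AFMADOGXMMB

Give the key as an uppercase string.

  i= 0: A-O = 12 → M
  i= 1: F-N = 18 → S
  i= 2: M-H =  5 → F
  i= 3: A-F = 21 → V
  i= 4: D-R = 12 → M
  i= 5: O-W = 18 → S
  i= 6: G-B =  5 → F
  i= 7: X-C = 21 → V
  i= 8: M-A = 12 → M
  i= 9: M-U = 18 → S
  i=10: B-W =  5 → F
  shifts repeat with period 4: MSFV

MSFV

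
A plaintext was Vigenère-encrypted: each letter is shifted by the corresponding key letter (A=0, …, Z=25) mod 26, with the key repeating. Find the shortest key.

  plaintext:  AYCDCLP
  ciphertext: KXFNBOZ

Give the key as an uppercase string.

KZD

  i= 0: K-A = 10 → K
  i= 1: X-Y = 25 → Z
  i= 2: F-C =  3 → D
  i= 3: N-D = 10 → K
  i= 4: B-C = 25 → Z
  i= 5: O-L =  3 → D
  i= 6: Z-P = 10 → K
  shifts repeat with period 3: KZD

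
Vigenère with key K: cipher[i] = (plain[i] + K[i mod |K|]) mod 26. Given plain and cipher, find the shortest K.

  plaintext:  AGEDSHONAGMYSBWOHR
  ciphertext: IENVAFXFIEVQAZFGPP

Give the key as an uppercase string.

IYJS

  i= 0: I-A =  8 → I
  i= 1: E-G = 24 → Y
  i= 2: N-E =  9 → J
  i= 3: V-D = 18 → S
  i= 4: A-S =  8 → I
  i= 5: F-H = 24 → Y
  i= 6: X-O =  9 → J
  i= 7: F-N = 18 → S
  i= 8: I-A =  8 → I
  i= 9: E-G = 24 → Y
  i=10: V-M =  9 → J
  i=11: Q-Y = 18 → S
  i=12: A-S =  8 → I
  i=13: Z-B = 24 → Y
  i=14: F-W =  9 → J
  i=15: G-O = 18 → S
  i=16: P-H =  8 → I
  i=17: P-R = 24 → Y
  shifts repeat with period 4: IYJS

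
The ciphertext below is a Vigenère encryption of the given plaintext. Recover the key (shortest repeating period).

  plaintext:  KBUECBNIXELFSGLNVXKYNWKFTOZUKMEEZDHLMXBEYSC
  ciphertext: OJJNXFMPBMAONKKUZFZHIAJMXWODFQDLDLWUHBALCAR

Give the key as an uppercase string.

  i= 0: O-K =  4 → E
  i= 1: J-B =  8 → I
  i= 2: J-U = 15 → P
  i= 3: N-E =  9 → J
  i= 4: X-C = 21 → V
  i= 5: F-B =  4 → E
  i= 6: M-N = 25 → Z
  i= 7: P-I =  7 → H
  i= 8: B-X =  4 → E
  i= 9: M-E =  8 → I
  i=10: A-L = 15 → P
  i=11: O-F =  9 → J
  i=12: N-S = 21 → V
  i=13: K-G =  4 → E
  i=14: K-L = 25 → Z
  i=15: U-N =  7 → H
  i=16: Z-V =  4 → E
  i=17: F-X =  8 → I
  i=18: Z-K = 15 → P
  i=19: H-Y =  9 → J
  i=20: I-N = 21 → V
  i=21: A-W =  4 → E
  i=22: J-K = 25 → Z
  i=23: M-F =  7 → H
  i=24: X-T =  4 → E
  i=25: W-O =  8 → I
  i=26: O-Z = 15 → P
  i=27: D-U =  9 → J
  i=28: F-K = 21 → V
  i=29: Q-M =  4 → E
  i=30: D-E = 25 → Z
  i=31: L-E =  7 → H
  i=32: D-Z =  4 → E
  i=33: L-D =  8 → I
  i=34: W-H = 15 → P
  i=35: U-L =  9 → J
  i=36: H-M = 21 → V
  i=37: B-X =  4 → E
  i=38: A-B = 25 → Z
  i=39: L-E =  7 → H
  i=40: C-Y =  4 → E
  i=41: A-S =  8 → I
  i=42: R-C = 15 → P
  shifts repeat with period 8: EIPJVEZH

EIPJVEZH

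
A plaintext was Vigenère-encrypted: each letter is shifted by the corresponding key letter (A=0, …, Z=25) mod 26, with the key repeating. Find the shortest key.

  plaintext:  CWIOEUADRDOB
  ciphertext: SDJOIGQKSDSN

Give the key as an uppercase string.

QHBAEM

  i= 0: S-C = 16 → Q
  i= 1: D-W =  7 → H
  i= 2: J-I =  1 → B
  i= 3: O-O =  0 → A
  i= 4: I-E =  4 → E
  i= 5: G-U = 12 → M
  i= 6: Q-A = 16 → Q
  i= 7: K-D =  7 → H
  i= 8: S-R =  1 → B
  i= 9: D-D =  0 → A
  i=10: S-O =  4 → E
  i=11: N-B = 12 → M
  shifts repeat with period 6: QHBAEM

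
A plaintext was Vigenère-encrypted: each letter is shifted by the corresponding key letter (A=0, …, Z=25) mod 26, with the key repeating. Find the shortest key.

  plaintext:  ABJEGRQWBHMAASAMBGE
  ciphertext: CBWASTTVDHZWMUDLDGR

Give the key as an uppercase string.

  i= 0: C-A =  2 → C
  i= 1: B-B =  0 → A
  i= 2: W-J = 13 → N
  i= 3: A-E = 22 → W
  i= 4: S-G = 12 → M
  i= 5: T-R =  2 → C
  i= 6: T-Q =  3 → D
  i= 7: V-W = 25 → Z
  i= 8: D-B =  2 → C
  i= 9: H-H =  0 → A
  i=10: Z-M = 13 → N
  i=11: W-A = 22 → W
  i=12: M-A = 12 → M
  i=13: U-S =  2 → C
  i=14: D-A =  3 → D
  i=15: L-M = 25 → Z
  i=16: D-B =  2 → C
  i=17: G-G =  0 → A
  i=18: R-E = 13 → N
  shifts repeat with period 8: CANWMCDZ

CANWMCDZ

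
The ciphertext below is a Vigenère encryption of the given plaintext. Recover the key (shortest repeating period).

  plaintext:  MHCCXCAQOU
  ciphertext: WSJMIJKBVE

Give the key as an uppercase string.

  i= 0: W-M = 10 → K
  i= 1: S-H = 11 → L
  i= 2: J-C =  7 → H
  i= 3: M-C = 10 → K
  i= 4: I-X = 11 → L
  i= 5: J-C =  7 → H
  i= 6: K-A = 10 → K
  i= 7: B-Q = 11 → L
  i= 8: V-O =  7 → H
  i= 9: E-U = 10 → K
  shifts repeat with period 3: KLH

KLH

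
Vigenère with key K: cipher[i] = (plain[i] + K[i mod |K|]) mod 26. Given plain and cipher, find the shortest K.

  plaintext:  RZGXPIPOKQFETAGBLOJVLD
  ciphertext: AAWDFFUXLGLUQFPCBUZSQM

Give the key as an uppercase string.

  i= 0: A-R =  9 → J
  i= 1: A-Z =  1 → B
  i= 2: W-G = 16 → Q
  i= 3: D-X =  6 → G
  i= 4: F-P = 16 → Q
  i= 5: F-I = 23 → X
  i= 6: U-P =  5 → F
  i= 7: X-O =  9 → J
  i= 8: L-K =  1 → B
  i= 9: G-Q = 16 → Q
  i=10: L-F =  6 → G
  i=11: U-E = 16 → Q
  i=12: Q-T = 23 → X
  i=13: F-A =  5 → F
  i=14: P-G =  9 → J
  i=15: C-B =  1 → B
  i=16: B-L = 16 → Q
  i=17: U-O =  6 → G
  i=18: Z-J = 16 → Q
  i=19: S-V = 23 → X
  i=20: Q-L =  5 → F
  i=21: M-D =  9 → J
  shifts repeat with period 7: JBQGQXF

JBQGQXF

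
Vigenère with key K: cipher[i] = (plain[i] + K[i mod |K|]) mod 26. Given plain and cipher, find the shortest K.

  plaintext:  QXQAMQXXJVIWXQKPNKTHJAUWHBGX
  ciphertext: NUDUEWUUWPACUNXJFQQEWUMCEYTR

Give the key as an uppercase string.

  i= 0: N-Q = 23 → X
  i= 1: U-X = 23 → X
  i= 2: D-Q = 13 → N
  i= 3: U-A = 20 → U
  i= 4: E-M = 18 → S
  i= 5: W-Q =  6 → G
  i= 6: U-X = 23 → X
  i= 7: U-X = 23 → X
  i= 8: W-J = 13 → N
  i= 9: P-V = 20 → U
  i=10: A-I = 18 → S
  i=11: C-W =  6 → G
  i=12: U-X = 23 → X
  i=13: N-Q = 23 → X
  i=14: X-K = 13 → N
  i=15: J-P = 20 → U
  i=16: F-N = 18 → S
  i=17: Q-K =  6 → G
  i=18: Q-T = 23 → X
  i=19: E-H = 23 → X
  i=20: W-J = 13 → N
  i=21: U-A = 20 → U
  i=22: M-U = 18 → S
  i=23: C-W =  6 → G
  i=24: E-H = 23 → X
  i=25: Y-B = 23 → X
  i=26: T-G = 13 → N
  i=27: R-X = 20 → U
  shifts repeat with period 6: XXNUSG

XXNUSG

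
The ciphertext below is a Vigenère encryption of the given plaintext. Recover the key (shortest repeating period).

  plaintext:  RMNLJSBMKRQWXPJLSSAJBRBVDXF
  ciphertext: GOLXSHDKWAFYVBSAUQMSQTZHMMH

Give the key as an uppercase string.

PCYMJ

  i= 0: G-R = 15 → P
  i= 1: O-M =  2 → C
  i= 2: L-N = 24 → Y
  i= 3: X-L = 12 → M
  i= 4: S-J =  9 → J
  i= 5: H-S = 15 → P
  i= 6: D-B =  2 → C
  i= 7: K-M = 24 → Y
  i= 8: W-K = 12 → M
  i= 9: A-R =  9 → J
  i=10: F-Q = 15 → P
  i=11: Y-W =  2 → C
  i=12: V-X = 24 → Y
  i=13: B-P = 12 → M
  i=14: S-J =  9 → J
  i=15: A-L = 15 → P
  i=16: U-S =  2 → C
  i=17: Q-S = 24 → Y
  i=18: M-A = 12 → M
  i=19: S-J =  9 → J
  i=20: Q-B = 15 → P
  i=21: T-R =  2 → C
  i=22: Z-B = 24 → Y
  i=23: H-V = 12 → M
  i=24: M-D =  9 → J
  i=25: M-X = 15 → P
  i=26: H-F =  2 → C
  shifts repeat with period 5: PCYMJ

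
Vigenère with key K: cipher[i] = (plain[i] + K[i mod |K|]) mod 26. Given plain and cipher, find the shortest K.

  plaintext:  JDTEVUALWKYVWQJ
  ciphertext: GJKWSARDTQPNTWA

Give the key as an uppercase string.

  i= 0: G-J = 23 → X
  i= 1: J-D =  6 → G
  i= 2: K-T = 17 → R
  i= 3: W-E = 18 → S
  i= 4: S-V = 23 → X
  i= 5: A-U =  6 → G
  i= 6: R-A = 17 → R
  i= 7: D-L = 18 → S
  i= 8: T-W = 23 → X
  i= 9: Q-K =  6 → G
  i=10: P-Y = 17 → R
  i=11: N-V = 18 → S
  i=12: T-W = 23 → X
  i=13: W-Q =  6 → G
  i=14: A-J = 17 → R
  shifts repeat with period 4: XGRS

XGRS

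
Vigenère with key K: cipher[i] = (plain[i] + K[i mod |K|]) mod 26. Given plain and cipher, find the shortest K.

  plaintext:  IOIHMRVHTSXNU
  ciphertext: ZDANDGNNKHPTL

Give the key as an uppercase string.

  i= 0: Z-I = 17 → R
  i= 1: D-O = 15 → P
  i= 2: A-I = 18 → S
  i= 3: N-H =  6 → G
  i= 4: D-M = 17 → R
  i= 5: G-R = 15 → P
  i= 6: N-V = 18 → S
  i= 7: N-H =  6 → G
  i= 8: K-T = 17 → R
  i= 9: H-S = 15 → P
  i=10: P-X = 18 → S
  i=11: T-N =  6 → G
  i=12: L-U = 17 → R
  shifts repeat with period 4: RPSG

RPSG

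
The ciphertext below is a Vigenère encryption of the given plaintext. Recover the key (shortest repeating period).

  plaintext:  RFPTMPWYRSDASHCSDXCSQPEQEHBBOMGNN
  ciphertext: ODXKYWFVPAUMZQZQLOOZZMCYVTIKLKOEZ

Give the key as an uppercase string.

XYIRMHJ

  i= 0: O-R = 23 → X
  i= 1: D-F = 24 → Y
  i= 2: X-P =  8 → I
  i= 3: K-T = 17 → R
  i= 4: Y-M = 12 → M
  i= 5: W-P =  7 → H
  i= 6: F-W =  9 → J
  i= 7: V-Y = 23 → X
  i= 8: P-R = 24 → Y
  i= 9: A-S =  8 → I
  i=10: U-D = 17 → R
  i=11: M-A = 12 → M
  i=12: Z-S =  7 → H
  i=13: Q-H =  9 → J
  i=14: Z-C = 23 → X
  i=15: Q-S = 24 → Y
  i=16: L-D =  8 → I
  i=17: O-X = 17 → R
  i=18: O-C = 12 → M
  i=19: Z-S =  7 → H
  i=20: Z-Q =  9 → J
  i=21: M-P = 23 → X
  i=22: C-E = 24 → Y
  i=23: Y-Q =  8 → I
  i=24: V-E = 17 → R
  i=25: T-H = 12 → M
  i=26: I-B =  7 → H
  i=27: K-B =  9 → J
  i=28: L-O = 23 → X
  i=29: K-M = 24 → Y
  i=30: O-G =  8 → I
  i=31: E-N = 17 → R
  i=32: Z-N = 12 → M
  shifts repeat with period 7: XYIRMHJ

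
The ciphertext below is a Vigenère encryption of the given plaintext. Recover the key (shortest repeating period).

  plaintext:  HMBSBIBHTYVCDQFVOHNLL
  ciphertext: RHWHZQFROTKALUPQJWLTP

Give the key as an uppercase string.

KVVPYIE

  i= 0: R-H = 10 → K
  i= 1: H-M = 21 → V
  i= 2: W-B = 21 → V
  i= 3: H-S = 15 → P
  i= 4: Z-B = 24 → Y
  i= 5: Q-I =  8 → I
  i= 6: F-B =  4 → E
  i= 7: R-H = 10 → K
  i= 8: O-T = 21 → V
  i= 9: T-Y = 21 → V
  i=10: K-V = 15 → P
  i=11: A-C = 24 → Y
  i=12: L-D =  8 → I
  i=13: U-Q =  4 → E
  i=14: P-F = 10 → K
  i=15: Q-V = 21 → V
  i=16: J-O = 21 → V
  i=17: W-H = 15 → P
  i=18: L-N = 24 → Y
  i=19: T-L =  8 → I
  i=20: P-L =  4 → E
  shifts repeat with period 7: KVVPYIE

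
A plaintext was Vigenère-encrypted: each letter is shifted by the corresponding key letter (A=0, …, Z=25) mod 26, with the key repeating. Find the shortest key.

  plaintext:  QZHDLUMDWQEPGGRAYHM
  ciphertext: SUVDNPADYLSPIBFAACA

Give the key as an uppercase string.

CVOA

  i= 0: S-Q =  2 → C
  i= 1: U-Z = 21 → V
  i= 2: V-H = 14 → O
  i= 3: D-D =  0 → A
  i= 4: N-L =  2 → C
  i= 5: P-U = 21 → V
  i= 6: A-M = 14 → O
  i= 7: D-D =  0 → A
  i= 8: Y-W =  2 → C
  i= 9: L-Q = 21 → V
  i=10: S-E = 14 → O
  i=11: P-P =  0 → A
  i=12: I-G =  2 → C
  i=13: B-G = 21 → V
  i=14: F-R = 14 → O
  i=15: A-A =  0 → A
  i=16: A-Y =  2 → C
  i=17: C-H = 21 → V
  i=18: A-M = 14 → O
  shifts repeat with period 4: CVOA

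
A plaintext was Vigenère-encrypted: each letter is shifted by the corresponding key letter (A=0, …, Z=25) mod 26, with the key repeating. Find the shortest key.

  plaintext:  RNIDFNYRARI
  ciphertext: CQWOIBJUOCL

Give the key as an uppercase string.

  i= 0: C-R = 11 → L
  i= 1: Q-N =  3 → D
  i= 2: W-I = 14 → O
  i= 3: O-D = 11 → L
  i= 4: I-F =  3 → D
  i= 5: B-N = 14 → O
  i= 6: J-Y = 11 → L
  i= 7: U-R =  3 → D
  i= 8: O-A = 14 → O
  i= 9: C-R = 11 → L
  i=10: L-I =  3 → D
  shifts repeat with period 3: LDO

LDO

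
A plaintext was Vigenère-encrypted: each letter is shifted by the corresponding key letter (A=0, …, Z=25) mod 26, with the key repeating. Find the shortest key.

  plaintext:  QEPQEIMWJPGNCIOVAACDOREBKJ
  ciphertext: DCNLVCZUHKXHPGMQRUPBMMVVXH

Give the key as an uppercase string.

  i= 0: D-Q = 13 → N
  i= 1: C-E = 24 → Y
  i= 2: N-P = 24 → Y
  i= 3: L-Q = 21 → V
  i= 4: V-E = 17 → R
  i= 5: C-I = 20 → U
  i= 6: Z-M = 13 → N
  i= 7: U-W = 24 → Y
  i= 8: H-J = 24 → Y
  i= 9: K-P = 21 → V
  i=10: X-G = 17 → R
  i=11: H-N = 20 → U
  i=12: P-C = 13 → N
  i=13: G-I = 24 → Y
  i=14: M-O = 24 → Y
  i=15: Q-V = 21 → V
  i=16: R-A = 17 → R
  i=17: U-A = 20 → U
  i=18: P-C = 13 → N
  i=19: B-D = 24 → Y
  i=20: M-O = 24 → Y
  i=21: M-R = 21 → V
  i=22: V-E = 17 → R
  i=23: V-B = 20 → U
  i=24: X-K = 13 → N
  i=25: H-J = 24 → Y
  shifts repeat with period 6: NYYVRU

NYYVRU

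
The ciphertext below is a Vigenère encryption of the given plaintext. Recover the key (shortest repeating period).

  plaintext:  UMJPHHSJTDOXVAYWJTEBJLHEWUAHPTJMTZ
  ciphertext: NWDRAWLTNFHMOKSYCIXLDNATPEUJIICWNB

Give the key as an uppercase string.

  i= 0: N-U = 19 → T
  i= 1: W-M = 10 → K
  i= 2: D-J = 20 → U
  i= 3: R-P =  2 → C
  i= 4: A-H = 19 → T
  i= 5: W-H = 15 → P
  i= 6: L-S = 19 → T
  i= 7: T-J = 10 → K
  i= 8: N-T = 20 → U
  i= 9: F-D =  2 → C
  i=10: H-O = 19 → T
  i=11: M-X = 15 → P
  i=12: O-V = 19 → T
  i=13: K-A = 10 → K
  i=14: S-Y = 20 → U
  i=15: Y-W =  2 → C
  i=16: C-J = 19 → T
  i=17: I-T = 15 → P
  i=18: X-E = 19 → T
  i=19: L-B = 10 → K
  i=20: D-J = 20 → U
  i=21: N-L =  2 → C
  i=22: A-H = 19 → T
  i=23: T-E = 15 → P
  i=24: P-W = 19 → T
  i=25: E-U = 10 → K
  i=26: U-A = 20 → U
  i=27: J-H =  2 → C
  i=28: I-P = 19 → T
  i=29: I-T = 15 → P
  i=30: C-J = 19 → T
  i=31: W-M = 10 → K
  i=32: N-T = 20 → U
  i=33: B-Z =  2 → C
  shifts repeat with period 6: TKUCTP

TKUCTP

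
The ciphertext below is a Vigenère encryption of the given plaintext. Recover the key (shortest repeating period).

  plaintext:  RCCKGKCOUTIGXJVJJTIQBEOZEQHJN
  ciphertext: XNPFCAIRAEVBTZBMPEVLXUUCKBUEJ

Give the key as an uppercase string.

  i= 0: X-R =  6 → G
  i= 1: N-C = 11 → L
  i= 2: P-C = 13 → N
  i= 3: F-K = 21 → V
  i= 4: C-G = 22 → W
  i= 5: A-K = 16 → Q
  i= 6: I-C =  6 → G
  i= 7: R-O =  3 → D
  i= 8: A-U =  6 → G
  i= 9: E-T = 11 → L
  i=10: V-I = 13 → N
  i=11: B-G = 21 → V
  i=12: T-X = 22 → W
  i=13: Z-J = 16 → Q
  i=14: B-V =  6 → G
  i=15: M-J =  3 → D
  i=16: P-J =  6 → G
  i=17: E-T = 11 → L
  i=18: V-I = 13 → N
  i=19: L-Q = 21 → V
  i=20: X-B = 22 → W
  i=21: U-E = 16 → Q
  i=22: U-O =  6 → G
  i=23: C-Z =  3 → D
  i=24: K-E =  6 → G
  i=25: B-Q = 11 → L
  i=26: U-H = 13 → N
  i=27: E-J = 21 → V
  i=28: J-N = 22 → W
  shifts repeat with period 8: GLNVWQGD

GLNVWQGD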